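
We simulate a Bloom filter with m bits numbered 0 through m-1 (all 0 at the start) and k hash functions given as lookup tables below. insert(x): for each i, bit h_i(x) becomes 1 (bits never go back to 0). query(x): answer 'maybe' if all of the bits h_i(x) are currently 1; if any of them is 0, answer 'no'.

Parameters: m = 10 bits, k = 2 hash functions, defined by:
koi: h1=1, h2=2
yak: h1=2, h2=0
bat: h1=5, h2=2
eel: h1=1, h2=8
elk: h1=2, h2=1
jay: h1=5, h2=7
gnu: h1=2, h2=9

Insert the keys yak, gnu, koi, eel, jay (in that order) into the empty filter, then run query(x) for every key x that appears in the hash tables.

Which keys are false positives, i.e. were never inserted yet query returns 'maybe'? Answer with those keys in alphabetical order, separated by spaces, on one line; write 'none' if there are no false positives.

Answer: bat elk

Derivation:
Start: bits=0000000000
After insert 'yak': sets bits 0 2 -> bits=1010000000
After insert 'gnu': sets bits 2 9 -> bits=1010000001
After insert 'koi': sets bits 1 2 -> bits=1110000001
After insert 'eel': sets bits 1 8 -> bits=1110000011
After insert 'jay': sets bits 5 7 -> bits=1110010111
Not inserted: bat elk — query each against bits=1110010111:
query bat: checks bit2=1, bit5=1 (all 1) -> maybe => FALSE POSITIVE
query elk: checks bit1=1, bit2=1 (all 1) -> maybe => FALSE POSITIVE
False positives (alphabetical): bat elk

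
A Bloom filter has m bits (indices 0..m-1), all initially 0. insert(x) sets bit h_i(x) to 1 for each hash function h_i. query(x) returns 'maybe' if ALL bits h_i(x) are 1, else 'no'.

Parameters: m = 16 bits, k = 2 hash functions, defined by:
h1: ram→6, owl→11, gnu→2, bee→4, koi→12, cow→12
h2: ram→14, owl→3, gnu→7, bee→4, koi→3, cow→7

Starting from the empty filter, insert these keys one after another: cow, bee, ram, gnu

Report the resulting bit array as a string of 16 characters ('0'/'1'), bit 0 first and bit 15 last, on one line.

Answer: 0010101100001010

Derivation:
Start: bits=0000000000000000
After insert 'cow': sets bits 7 12 -> bits=0000000100001000
After insert 'bee': sets bits 4 -> bits=0000100100001000
After insert 'ram': sets bits 6 14 -> bits=0000101100001010
After insert 'gnu': sets bits 2 7 -> bits=0010101100001010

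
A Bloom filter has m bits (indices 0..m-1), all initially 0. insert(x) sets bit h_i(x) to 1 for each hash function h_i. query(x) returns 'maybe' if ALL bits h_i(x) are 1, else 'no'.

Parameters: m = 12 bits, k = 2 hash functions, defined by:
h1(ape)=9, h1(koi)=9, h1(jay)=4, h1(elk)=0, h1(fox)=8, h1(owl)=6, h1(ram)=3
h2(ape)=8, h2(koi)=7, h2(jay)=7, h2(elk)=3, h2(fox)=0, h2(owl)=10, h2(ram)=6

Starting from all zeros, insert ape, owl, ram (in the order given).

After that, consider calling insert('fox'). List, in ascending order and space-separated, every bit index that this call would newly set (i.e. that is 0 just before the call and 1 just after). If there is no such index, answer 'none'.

Answer: 0

Derivation:
Start: bits=000000000000
After insert 'ape': sets bits 8 9 -> bits=000000001100
After insert 'owl': sets bits 6 10 -> bits=000000101110
After insert 'ram': sets bits 3 6 -> bits=000100101110
insert 'fox' would touch bits 0 8; currently bit0=0, bit8=1
Bits that are 0 among those (would change 0->1): 0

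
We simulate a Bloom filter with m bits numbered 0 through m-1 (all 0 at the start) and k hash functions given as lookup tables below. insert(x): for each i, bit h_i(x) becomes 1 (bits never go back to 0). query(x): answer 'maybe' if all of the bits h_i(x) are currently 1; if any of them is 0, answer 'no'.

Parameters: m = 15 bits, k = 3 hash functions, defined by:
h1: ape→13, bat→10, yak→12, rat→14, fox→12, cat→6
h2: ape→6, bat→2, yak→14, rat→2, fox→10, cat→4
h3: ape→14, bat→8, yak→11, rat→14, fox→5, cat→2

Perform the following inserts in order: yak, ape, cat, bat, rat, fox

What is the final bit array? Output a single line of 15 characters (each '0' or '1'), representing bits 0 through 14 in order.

Answer: 001011101011111

Derivation:
Start: bits=000000000000000
After insert 'yak': sets bits 11 12 14 -> bits=000000000001101
After insert 'ape': sets bits 6 13 14 -> bits=000000100001111
After insert 'cat': sets bits 2 4 6 -> bits=001010100001111
After insert 'bat': sets bits 2 8 10 -> bits=001010101011111
After insert 'rat': sets bits 2 14 -> bits=001010101011111
After insert 'fox': sets bits 5 10 12 -> bits=001011101011111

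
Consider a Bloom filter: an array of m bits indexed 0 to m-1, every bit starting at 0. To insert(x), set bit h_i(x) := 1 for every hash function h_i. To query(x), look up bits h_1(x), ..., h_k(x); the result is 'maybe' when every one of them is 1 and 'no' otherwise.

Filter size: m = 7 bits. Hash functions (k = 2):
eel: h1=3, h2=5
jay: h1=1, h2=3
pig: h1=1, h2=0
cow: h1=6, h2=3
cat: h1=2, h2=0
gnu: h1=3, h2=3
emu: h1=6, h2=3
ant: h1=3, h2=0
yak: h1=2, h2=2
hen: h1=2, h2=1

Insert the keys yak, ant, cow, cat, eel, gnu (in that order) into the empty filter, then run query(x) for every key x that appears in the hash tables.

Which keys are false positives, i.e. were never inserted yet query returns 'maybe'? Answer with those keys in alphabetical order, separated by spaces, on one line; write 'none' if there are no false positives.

Answer: emu

Derivation:
Start: bits=0000000
After insert 'yak': sets bits 2 -> bits=0010000
After insert 'ant': sets bits 0 3 -> bits=1011000
After insert 'cow': sets bits 3 6 -> bits=1011001
After insert 'cat': sets bits 0 2 -> bits=1011001
After insert 'eel': sets bits 3 5 -> bits=1011011
After insert 'gnu': sets bits 3 -> bits=1011011
Not inserted: emu hen jay pig — query each against bits=1011011:
query emu: checks bit3=1, bit6=1 (all 1) -> maybe => FALSE POSITIVE
query hen: checks bit1=0, bit2=1 (has a 0) -> no => not a false positive
query jay: checks bit1=0, bit3=1 (has a 0) -> no => not a false positive
query pig: checks bit0=1, bit1=0 (has a 0) -> no => not a false positive
False positives (alphabetical): emu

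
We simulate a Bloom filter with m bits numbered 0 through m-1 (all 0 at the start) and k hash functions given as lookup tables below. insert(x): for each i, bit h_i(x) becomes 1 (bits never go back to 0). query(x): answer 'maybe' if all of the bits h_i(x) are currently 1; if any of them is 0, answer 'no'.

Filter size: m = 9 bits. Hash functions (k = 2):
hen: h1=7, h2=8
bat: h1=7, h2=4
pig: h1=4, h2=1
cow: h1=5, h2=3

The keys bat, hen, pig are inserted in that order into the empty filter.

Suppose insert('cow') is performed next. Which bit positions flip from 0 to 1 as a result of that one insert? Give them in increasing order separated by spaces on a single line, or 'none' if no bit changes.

Answer: 3 5

Derivation:
Start: bits=000000000
After insert 'bat': sets bits 4 7 -> bits=000010010
After insert 'hen': sets bits 7 8 -> bits=000010011
After insert 'pig': sets bits 1 4 -> bits=010010011
insert 'cow' would touch bits 3 5; currently bit3=0, bit5=0
Bits that are 0 among those (would change 0->1): 3 5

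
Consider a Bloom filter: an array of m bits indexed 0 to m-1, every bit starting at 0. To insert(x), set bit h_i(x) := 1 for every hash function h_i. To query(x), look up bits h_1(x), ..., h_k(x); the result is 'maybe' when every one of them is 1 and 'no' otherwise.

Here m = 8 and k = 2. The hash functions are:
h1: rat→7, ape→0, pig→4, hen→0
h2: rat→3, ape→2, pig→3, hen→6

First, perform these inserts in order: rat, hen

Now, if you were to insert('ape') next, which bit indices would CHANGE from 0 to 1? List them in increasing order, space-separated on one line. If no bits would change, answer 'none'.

Start: bits=00000000
After insert 'rat': sets bits 3 7 -> bits=00010001
After insert 'hen': sets bits 0 6 -> bits=10010011
insert 'ape' would touch bits 0 2; currently bit0=1, bit2=0
Bits that are 0 among those (would change 0->1): 2

Answer: 2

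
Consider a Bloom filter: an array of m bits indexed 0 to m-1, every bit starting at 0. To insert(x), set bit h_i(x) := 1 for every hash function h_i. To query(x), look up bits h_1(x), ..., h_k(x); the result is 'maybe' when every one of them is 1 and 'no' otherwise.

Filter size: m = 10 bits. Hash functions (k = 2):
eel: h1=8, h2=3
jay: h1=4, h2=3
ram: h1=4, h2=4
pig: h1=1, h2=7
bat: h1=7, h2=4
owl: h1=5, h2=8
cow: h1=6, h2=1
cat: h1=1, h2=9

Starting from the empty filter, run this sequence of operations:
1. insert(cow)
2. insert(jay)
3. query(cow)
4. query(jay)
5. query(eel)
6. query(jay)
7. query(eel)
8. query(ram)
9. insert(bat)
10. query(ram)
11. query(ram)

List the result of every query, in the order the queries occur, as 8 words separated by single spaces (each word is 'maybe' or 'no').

Answer: maybe maybe no maybe no maybe maybe maybe

Derivation:
Start: bits=0000000000
Op 1: insert cow -> sets bits 1 6 -> bits=0100001000
Op 2: insert jay -> sets bits 3 4 -> bits=0101101000
Op 3: query cow -> checks bit1=1, bit6=1 (all 1) -> maybe
Op 4: query jay -> checks bit3=1, bit4=1 (all 1) -> maybe
Op 5: query eel -> checks bit3=1, bit8=0 (has a 0) -> no
Op 6: query jay -> checks bit3=1, bit4=1 (all 1) -> maybe
Op 7: query eel -> checks bit3=1, bit8=0 (has a 0) -> no
Op 8: query ram -> checks bit4=1 (all 1) -> maybe
Op 9: insert bat -> sets bits 4 7 -> bits=0101101100
Op 10: query ram -> checks bit4=1 (all 1) -> maybe
Op 11: query ram -> checks bit4=1 (all 1) -> maybe
Query results in order: maybe maybe no maybe no maybe maybe maybe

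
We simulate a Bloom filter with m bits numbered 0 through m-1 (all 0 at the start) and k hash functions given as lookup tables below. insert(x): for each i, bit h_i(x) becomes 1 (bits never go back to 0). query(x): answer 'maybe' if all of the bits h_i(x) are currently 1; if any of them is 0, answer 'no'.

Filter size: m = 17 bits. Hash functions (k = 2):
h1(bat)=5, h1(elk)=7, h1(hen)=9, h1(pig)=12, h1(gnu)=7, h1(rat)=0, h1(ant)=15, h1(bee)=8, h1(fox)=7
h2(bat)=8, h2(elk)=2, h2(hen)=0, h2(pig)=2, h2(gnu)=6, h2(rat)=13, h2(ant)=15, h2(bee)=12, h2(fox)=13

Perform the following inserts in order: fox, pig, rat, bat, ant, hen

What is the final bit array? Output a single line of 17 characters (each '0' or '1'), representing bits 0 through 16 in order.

Start: bits=00000000000000000
After insert 'fox': sets bits 7 13 -> bits=00000001000001000
After insert 'pig': sets bits 2 12 -> bits=00100001000011000
After insert 'rat': sets bits 0 13 -> bits=10100001000011000
After insert 'bat': sets bits 5 8 -> bits=10100101100011000
After insert 'ant': sets bits 15 -> bits=10100101100011010
After insert 'hen': sets bits 0 9 -> bits=10100101110011010

Answer: 10100101110011010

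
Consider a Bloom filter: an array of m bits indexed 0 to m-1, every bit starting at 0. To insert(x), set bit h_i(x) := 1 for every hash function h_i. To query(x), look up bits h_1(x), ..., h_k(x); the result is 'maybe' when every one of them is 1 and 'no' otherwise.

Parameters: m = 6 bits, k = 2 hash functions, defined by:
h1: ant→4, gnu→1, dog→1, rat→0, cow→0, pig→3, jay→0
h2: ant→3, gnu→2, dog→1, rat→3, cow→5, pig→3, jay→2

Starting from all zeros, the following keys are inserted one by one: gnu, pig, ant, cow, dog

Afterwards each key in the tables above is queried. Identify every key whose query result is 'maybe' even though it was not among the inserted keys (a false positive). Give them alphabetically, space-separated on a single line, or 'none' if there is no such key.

Start: bits=000000
After insert 'gnu': sets bits 1 2 -> bits=011000
After insert 'pig': sets bits 3 -> bits=011100
After insert 'ant': sets bits 3 4 -> bits=011110
After insert 'cow': sets bits 0 5 -> bits=111111
After insert 'dog': sets bits 1 -> bits=111111
Not inserted: jay rat — query each against bits=111111:
query jay: checks bit0=1, bit2=1 (all 1) -> maybe => FALSE POSITIVE
query rat: checks bit0=1, bit3=1 (all 1) -> maybe => FALSE POSITIVE
False positives (alphabetical): jay rat

Answer: jay rat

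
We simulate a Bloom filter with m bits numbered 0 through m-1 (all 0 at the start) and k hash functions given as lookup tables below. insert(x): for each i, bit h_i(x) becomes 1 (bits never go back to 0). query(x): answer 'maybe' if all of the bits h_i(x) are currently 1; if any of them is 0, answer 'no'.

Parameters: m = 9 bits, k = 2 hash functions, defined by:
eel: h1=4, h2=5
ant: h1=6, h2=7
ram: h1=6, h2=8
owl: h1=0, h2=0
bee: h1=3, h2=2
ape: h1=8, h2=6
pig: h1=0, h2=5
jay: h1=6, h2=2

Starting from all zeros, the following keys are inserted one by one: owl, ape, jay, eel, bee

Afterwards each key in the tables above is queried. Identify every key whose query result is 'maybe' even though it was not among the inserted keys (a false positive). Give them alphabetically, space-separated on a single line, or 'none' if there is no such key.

Start: bits=000000000
After insert 'owl': sets bits 0 -> bits=100000000
After insert 'ape': sets bits 6 8 -> bits=100000101
After insert 'jay': sets bits 2 6 -> bits=101000101
After insert 'eel': sets bits 4 5 -> bits=101011101
After insert 'bee': sets bits 2 3 -> bits=101111101
Not inserted: ant pig ram — query each against bits=101111101:
query ant: checks bit6=1, bit7=0 (has a 0) -> no => not a false positive
query pig: checks bit0=1, bit5=1 (all 1) -> maybe => FALSE POSITIVE
query ram: checks bit6=1, bit8=1 (all 1) -> maybe => FALSE POSITIVE
False positives (alphabetical): pig ram

Answer: pig ram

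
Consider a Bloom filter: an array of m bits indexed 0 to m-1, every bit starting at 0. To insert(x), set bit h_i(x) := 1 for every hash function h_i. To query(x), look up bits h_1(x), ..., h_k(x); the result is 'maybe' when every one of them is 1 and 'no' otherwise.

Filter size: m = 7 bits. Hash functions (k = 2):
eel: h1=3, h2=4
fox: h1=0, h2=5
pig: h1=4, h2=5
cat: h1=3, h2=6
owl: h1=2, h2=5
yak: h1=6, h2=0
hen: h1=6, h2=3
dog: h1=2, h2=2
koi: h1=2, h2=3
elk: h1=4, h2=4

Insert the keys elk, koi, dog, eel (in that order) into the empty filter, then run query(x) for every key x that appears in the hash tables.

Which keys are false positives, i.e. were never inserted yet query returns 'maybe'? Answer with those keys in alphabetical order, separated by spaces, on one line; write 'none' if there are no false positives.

Answer: none

Derivation:
Start: bits=0000000
After insert 'elk': sets bits 4 -> bits=0000100
After insert 'koi': sets bits 2 3 -> bits=0011100
After insert 'dog': sets bits 2 -> bits=0011100
After insert 'eel': sets bits 3 4 -> bits=0011100
Not inserted: cat fox hen owl pig yak — query each against bits=0011100:
query cat: checks bit3=1, bit6=0 (has a 0) -> no => not a false positive
query fox: checks bit0=0, bit5=0 (has a 0) -> no => not a false positive
query hen: checks bit3=1, bit6=0 (has a 0) -> no => not a false positive
query owl: checks bit2=1, bit5=0 (has a 0) -> no => not a false positive
query pig: checks bit4=1, bit5=0 (has a 0) -> no => not a false positive
query yak: checks bit0=0, bit6=0 (has a 0) -> no => not a false positive
False positives (alphabetical): none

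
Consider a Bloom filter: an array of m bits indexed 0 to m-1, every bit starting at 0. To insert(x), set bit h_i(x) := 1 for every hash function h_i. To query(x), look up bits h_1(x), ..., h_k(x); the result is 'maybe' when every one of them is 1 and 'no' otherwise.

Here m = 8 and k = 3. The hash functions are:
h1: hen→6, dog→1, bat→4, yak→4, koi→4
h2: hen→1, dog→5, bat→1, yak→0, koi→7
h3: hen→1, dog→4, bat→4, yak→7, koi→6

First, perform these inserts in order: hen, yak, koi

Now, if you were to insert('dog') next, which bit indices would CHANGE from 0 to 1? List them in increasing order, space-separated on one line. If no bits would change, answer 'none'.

Start: bits=00000000
After insert 'hen': sets bits 1 6 -> bits=01000010
After insert 'yak': sets bits 0 4 7 -> bits=11001011
After insert 'koi': sets bits 4 6 7 -> bits=11001011
insert 'dog' would touch bits 1 4 5; currently bit1=1, bit4=1, bit5=0
Bits that are 0 among those (would change 0->1): 5

Answer: 5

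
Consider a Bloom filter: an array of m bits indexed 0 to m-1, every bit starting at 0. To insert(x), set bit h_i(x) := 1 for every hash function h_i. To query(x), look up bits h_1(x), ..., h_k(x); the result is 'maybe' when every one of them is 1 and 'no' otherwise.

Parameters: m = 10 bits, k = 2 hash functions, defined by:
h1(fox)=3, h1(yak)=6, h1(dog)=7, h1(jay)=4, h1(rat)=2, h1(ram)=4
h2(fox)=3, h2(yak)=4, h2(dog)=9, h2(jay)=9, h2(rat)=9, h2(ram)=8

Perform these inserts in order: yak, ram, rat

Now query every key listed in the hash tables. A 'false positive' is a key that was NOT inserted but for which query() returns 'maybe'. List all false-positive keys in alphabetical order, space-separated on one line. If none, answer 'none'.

Answer: jay

Derivation:
Start: bits=0000000000
After insert 'yak': sets bits 4 6 -> bits=0000101000
After insert 'ram': sets bits 4 8 -> bits=0000101010
After insert 'rat': sets bits 2 9 -> bits=0010101011
Not inserted: dog fox jay — query each against bits=0010101011:
query dog: checks bit7=0, bit9=1 (has a 0) -> no => not a false positive
query fox: checks bit3=0 (has a 0) -> no => not a false positive
query jay: checks bit4=1, bit9=1 (all 1) -> maybe => FALSE POSITIVE
False positives (alphabetical): jay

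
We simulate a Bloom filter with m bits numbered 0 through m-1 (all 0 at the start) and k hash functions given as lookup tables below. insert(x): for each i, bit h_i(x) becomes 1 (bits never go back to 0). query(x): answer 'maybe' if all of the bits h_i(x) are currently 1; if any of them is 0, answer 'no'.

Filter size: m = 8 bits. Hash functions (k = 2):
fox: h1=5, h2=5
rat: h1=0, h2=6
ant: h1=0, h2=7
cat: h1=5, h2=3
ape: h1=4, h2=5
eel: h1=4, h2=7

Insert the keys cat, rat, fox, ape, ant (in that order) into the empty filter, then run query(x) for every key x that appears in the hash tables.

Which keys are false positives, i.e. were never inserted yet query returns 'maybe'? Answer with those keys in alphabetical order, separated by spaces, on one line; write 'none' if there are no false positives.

Start: bits=00000000
After insert 'cat': sets bits 3 5 -> bits=00010100
After insert 'rat': sets bits 0 6 -> bits=10010110
After insert 'fox': sets bits 5 -> bits=10010110
After insert 'ape': sets bits 4 5 -> bits=10011110
After insert 'ant': sets bits 0 7 -> bits=10011111
Not inserted: eel — query each against bits=10011111:
query eel: checks bit4=1, bit7=1 (all 1) -> maybe => FALSE POSITIVE
False positives (alphabetical): eel

Answer: eel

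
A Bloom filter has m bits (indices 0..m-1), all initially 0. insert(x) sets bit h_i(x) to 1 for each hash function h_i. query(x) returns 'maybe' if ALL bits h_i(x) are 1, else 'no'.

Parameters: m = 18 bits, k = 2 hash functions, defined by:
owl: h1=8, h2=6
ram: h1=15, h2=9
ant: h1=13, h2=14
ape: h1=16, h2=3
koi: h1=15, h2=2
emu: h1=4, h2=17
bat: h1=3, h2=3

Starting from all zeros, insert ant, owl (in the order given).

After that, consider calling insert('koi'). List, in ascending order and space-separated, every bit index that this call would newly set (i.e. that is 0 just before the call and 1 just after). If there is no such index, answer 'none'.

Answer: 2 15

Derivation:
Start: bits=000000000000000000
After insert 'ant': sets bits 13 14 -> bits=000000000000011000
After insert 'owl': sets bits 6 8 -> bits=000000101000011000
insert 'koi' would touch bits 2 15; currently bit2=0, bit15=0
Bits that are 0 among those (would change 0->1): 2 15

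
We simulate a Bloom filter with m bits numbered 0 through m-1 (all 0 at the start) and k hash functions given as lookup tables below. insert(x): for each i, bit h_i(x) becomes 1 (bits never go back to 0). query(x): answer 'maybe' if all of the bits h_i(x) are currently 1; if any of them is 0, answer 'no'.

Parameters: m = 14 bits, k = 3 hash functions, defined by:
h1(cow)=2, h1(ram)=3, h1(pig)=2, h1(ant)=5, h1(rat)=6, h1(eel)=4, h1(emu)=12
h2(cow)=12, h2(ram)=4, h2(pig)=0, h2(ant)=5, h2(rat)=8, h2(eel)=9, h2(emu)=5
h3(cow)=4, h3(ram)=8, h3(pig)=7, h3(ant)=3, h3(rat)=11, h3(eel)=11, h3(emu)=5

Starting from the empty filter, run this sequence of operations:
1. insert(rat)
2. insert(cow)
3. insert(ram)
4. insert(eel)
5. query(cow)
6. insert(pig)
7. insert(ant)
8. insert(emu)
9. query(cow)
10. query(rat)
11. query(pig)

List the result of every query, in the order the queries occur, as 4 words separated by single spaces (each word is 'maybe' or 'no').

Start: bits=00000000000000
Op 1: insert rat -> sets bits 6 8 11 -> bits=00000010100100
Op 2: insert cow -> sets bits 2 4 12 -> bits=00101010100110
Op 3: insert ram -> sets bits 3 4 8 -> bits=00111010100110
Op 4: insert eel -> sets bits 4 9 11 -> bits=00111010110110
Op 5: query cow -> checks bit2=1, bit4=1, bit12=1 (all 1) -> maybe
Op 6: insert pig -> sets bits 0 2 7 -> bits=10111011110110
Op 7: insert ant -> sets bits 3 5 -> bits=10111111110110
Op 8: insert emu -> sets bits 5 12 -> bits=10111111110110
Op 9: query cow -> checks bit2=1, bit4=1, bit12=1 (all 1) -> maybe
Op 10: query rat -> checks bit6=1, bit8=1, bit11=1 (all 1) -> maybe
Op 11: query pig -> checks bit0=1, bit2=1, bit7=1 (all 1) -> maybe
Query results in order: maybe maybe maybe maybe

Answer: maybe maybe maybe maybe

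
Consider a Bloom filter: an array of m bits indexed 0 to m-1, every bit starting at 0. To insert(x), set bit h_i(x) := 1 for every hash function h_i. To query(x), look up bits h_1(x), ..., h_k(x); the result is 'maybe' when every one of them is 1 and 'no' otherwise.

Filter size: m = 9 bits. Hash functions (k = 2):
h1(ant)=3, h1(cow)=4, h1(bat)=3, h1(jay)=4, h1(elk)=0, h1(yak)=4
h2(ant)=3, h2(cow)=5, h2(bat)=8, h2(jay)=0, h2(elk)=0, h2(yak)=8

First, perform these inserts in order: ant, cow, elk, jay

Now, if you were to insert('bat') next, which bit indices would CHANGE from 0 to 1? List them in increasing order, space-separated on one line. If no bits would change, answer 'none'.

Start: bits=000000000
After insert 'ant': sets bits 3 -> bits=000100000
After insert 'cow': sets bits 4 5 -> bits=000111000
After insert 'elk': sets bits 0 -> bits=100111000
After insert 'jay': sets bits 0 4 -> bits=100111000
insert 'bat' would touch bits 3 8; currently bit3=1, bit8=0
Bits that are 0 among those (would change 0->1): 8

Answer: 8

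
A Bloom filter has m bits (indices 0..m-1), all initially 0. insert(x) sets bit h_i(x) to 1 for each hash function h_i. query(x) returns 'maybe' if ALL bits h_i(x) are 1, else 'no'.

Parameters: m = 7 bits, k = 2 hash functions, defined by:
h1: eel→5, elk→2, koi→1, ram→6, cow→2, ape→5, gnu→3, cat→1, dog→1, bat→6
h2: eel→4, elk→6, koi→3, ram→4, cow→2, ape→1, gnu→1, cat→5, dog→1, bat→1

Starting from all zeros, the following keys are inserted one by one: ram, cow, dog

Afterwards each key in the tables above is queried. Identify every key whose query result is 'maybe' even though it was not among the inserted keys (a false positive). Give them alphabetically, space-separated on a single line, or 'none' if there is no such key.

Answer: bat elk

Derivation:
Start: bits=0000000
After insert 'ram': sets bits 4 6 -> bits=0000101
After insert 'cow': sets bits 2 -> bits=0010101
After insert 'dog': sets bits 1 -> bits=0110101
Not inserted: ape bat cat eel elk gnu koi — query each against bits=0110101:
query ape: checks bit1=1, bit5=0 (has a 0) -> no => not a false positive
query bat: checks bit1=1, bit6=1 (all 1) -> maybe => FALSE POSITIVE
query cat: checks bit1=1, bit5=0 (has a 0) -> no => not a false positive
query eel: checks bit4=1, bit5=0 (has a 0) -> no => not a false positive
query elk: checks bit2=1, bit6=1 (all 1) -> maybe => FALSE POSITIVE
query gnu: checks bit1=1, bit3=0 (has a 0) -> no => not a false positive
query koi: checks bit1=1, bit3=0 (has a 0) -> no => not a false positive
False positives (alphabetical): bat elk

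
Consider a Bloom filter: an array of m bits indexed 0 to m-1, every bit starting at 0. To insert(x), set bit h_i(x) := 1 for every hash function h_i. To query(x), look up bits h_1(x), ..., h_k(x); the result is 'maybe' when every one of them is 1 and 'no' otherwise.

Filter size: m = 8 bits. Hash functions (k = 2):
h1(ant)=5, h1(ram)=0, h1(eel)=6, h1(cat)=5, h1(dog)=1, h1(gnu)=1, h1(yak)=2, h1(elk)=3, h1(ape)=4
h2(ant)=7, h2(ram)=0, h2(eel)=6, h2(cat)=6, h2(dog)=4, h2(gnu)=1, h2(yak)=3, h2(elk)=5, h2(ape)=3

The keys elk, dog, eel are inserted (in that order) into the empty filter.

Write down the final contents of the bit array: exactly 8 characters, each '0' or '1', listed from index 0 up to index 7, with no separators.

Answer: 01011110

Derivation:
Start: bits=00000000
After insert 'elk': sets bits 3 5 -> bits=00010100
After insert 'dog': sets bits 1 4 -> bits=01011100
After insert 'eel': sets bits 6 -> bits=01011110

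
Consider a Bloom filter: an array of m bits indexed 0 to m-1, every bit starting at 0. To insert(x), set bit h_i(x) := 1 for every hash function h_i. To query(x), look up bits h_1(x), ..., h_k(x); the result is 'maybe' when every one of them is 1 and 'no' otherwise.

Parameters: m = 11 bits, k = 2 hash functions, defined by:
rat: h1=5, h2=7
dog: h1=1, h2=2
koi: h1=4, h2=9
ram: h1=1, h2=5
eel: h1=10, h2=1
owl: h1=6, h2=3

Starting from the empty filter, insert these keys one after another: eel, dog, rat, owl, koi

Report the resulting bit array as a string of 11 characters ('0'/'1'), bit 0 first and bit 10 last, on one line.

Answer: 01111111011

Derivation:
Start: bits=00000000000
After insert 'eel': sets bits 1 10 -> bits=01000000001
After insert 'dog': sets bits 1 2 -> bits=01100000001
After insert 'rat': sets bits 5 7 -> bits=01100101001
After insert 'owl': sets bits 3 6 -> bits=01110111001
After insert 'koi': sets bits 4 9 -> bits=01111111011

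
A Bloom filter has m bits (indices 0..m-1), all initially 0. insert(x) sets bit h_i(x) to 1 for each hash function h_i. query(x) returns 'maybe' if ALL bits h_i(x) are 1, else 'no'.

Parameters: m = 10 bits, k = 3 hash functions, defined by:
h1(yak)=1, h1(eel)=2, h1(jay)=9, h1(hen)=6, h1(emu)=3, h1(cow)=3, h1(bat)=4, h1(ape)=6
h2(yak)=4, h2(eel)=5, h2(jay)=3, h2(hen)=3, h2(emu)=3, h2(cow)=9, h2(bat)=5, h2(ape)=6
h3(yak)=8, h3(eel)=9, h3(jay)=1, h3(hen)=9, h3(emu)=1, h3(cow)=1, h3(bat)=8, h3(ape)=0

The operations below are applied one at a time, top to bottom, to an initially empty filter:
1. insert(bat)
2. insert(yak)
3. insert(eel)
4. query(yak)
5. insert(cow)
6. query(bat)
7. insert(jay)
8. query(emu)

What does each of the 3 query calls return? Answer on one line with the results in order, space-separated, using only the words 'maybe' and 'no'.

Start: bits=0000000000
Op 1: insert bat -> sets bits 4 5 8 -> bits=0000110010
Op 2: insert yak -> sets bits 1 4 8 -> bits=0100110010
Op 3: insert eel -> sets bits 2 5 9 -> bits=0110110011
Op 4: query yak -> checks bit1=1, bit4=1, bit8=1 (all 1) -> maybe
Op 5: insert cow -> sets bits 1 3 9 -> bits=0111110011
Op 6: query bat -> checks bit4=1, bit5=1, bit8=1 (all 1) -> maybe
Op 7: insert jay -> sets bits 1 3 9 -> bits=0111110011
Op 8: query emu -> checks bit1=1, bit3=1 (all 1) -> maybe
Query results in order: maybe maybe maybe

Answer: maybe maybe maybe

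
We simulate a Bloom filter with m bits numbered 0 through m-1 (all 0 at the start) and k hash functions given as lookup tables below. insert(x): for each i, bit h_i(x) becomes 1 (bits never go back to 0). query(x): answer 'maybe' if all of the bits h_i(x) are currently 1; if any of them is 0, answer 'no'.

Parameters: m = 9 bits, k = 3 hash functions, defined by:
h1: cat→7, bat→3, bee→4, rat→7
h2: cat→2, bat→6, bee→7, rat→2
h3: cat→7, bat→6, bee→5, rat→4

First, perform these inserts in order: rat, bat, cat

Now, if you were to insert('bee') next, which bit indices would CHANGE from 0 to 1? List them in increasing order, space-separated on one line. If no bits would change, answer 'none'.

Start: bits=000000000
After insert 'rat': sets bits 2 4 7 -> bits=001010010
After insert 'bat': sets bits 3 6 -> bits=001110110
After insert 'cat': sets bits 2 7 -> bits=001110110
insert 'bee' would touch bits 4 5 7; currently bit4=1, bit5=0, bit7=1
Bits that are 0 among those (would change 0->1): 5

Answer: 5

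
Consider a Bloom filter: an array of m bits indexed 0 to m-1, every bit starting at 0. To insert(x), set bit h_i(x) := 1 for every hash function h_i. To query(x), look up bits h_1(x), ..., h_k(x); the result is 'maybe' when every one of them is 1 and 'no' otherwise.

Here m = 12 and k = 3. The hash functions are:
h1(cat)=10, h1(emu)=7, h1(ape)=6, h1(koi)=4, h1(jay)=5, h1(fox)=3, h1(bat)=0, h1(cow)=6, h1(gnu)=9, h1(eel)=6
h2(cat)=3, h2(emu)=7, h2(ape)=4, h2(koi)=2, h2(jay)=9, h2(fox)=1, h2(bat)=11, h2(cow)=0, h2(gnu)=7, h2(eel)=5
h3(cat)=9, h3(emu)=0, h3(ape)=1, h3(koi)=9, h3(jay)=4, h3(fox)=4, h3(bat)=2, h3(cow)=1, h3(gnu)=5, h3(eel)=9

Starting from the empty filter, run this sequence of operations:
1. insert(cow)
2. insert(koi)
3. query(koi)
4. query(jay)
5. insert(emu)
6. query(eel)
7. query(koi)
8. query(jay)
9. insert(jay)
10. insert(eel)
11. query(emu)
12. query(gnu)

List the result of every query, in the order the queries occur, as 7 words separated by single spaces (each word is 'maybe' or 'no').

Start: bits=000000000000
Op 1: insert cow -> sets bits 0 1 6 -> bits=110000100000
Op 2: insert koi -> sets bits 2 4 9 -> bits=111010100100
Op 3: query koi -> checks bit2=1, bit4=1, bit9=1 (all 1) -> maybe
Op 4: query jay -> checks bit4=1, bit5=0, bit9=1 (has a 0) -> no
Op 5: insert emu -> sets bits 0 7 -> bits=111010110100
Op 6: query eel -> checks bit5=0, bit6=1, bit9=1 (has a 0) -> no
Op 7: query koi -> checks bit2=1, bit4=1, bit9=1 (all 1) -> maybe
Op 8: query jay -> checks bit4=1, bit5=0, bit9=1 (has a 0) -> no
Op 9: insert jay -> sets bits 4 5 9 -> bits=111011110100
Op 10: insert eel -> sets bits 5 6 9 -> bits=111011110100
Op 11: query emu -> checks bit0=1, bit7=1 (all 1) -> maybe
Op 12: query gnu -> checks bit5=1, bit7=1, bit9=1 (all 1) -> maybe
Query results in order: maybe no no maybe no maybe maybe

Answer: maybe no no maybe no maybe maybe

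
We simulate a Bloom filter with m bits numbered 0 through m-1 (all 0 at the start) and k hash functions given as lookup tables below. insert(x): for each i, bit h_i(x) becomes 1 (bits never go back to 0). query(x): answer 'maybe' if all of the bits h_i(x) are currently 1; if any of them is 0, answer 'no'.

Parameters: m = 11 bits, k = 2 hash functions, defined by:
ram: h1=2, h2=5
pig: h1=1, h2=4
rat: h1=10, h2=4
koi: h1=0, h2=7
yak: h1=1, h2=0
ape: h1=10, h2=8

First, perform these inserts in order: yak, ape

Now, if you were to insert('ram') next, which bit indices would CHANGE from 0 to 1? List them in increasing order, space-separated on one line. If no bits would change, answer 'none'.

Answer: 2 5

Derivation:
Start: bits=00000000000
After insert 'yak': sets bits 0 1 -> bits=11000000000
After insert 'ape': sets bits 8 10 -> bits=11000000101
insert 'ram' would touch bits 2 5; currently bit2=0, bit5=0
Bits that are 0 among those (would change 0->1): 2 5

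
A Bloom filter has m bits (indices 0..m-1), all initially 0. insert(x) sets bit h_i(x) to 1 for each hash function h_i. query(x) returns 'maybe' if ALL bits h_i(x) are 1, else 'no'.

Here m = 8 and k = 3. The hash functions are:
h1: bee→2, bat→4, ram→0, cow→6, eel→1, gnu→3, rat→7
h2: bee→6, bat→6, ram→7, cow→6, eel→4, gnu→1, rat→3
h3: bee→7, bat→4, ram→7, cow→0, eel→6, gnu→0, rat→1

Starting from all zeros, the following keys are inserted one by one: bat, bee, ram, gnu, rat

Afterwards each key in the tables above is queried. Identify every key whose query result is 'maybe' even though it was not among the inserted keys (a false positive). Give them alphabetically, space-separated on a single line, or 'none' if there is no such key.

Start: bits=00000000
After insert 'bat': sets bits 4 6 -> bits=00001010
After insert 'bee': sets bits 2 6 7 -> bits=00101011
After insert 'ram': sets bits 0 7 -> bits=10101011
After insert 'gnu': sets bits 0 1 3 -> bits=11111011
After insert 'rat': sets bits 1 3 7 -> bits=11111011
Not inserted: cow eel — query each against bits=11111011:
query cow: checks bit0=1, bit6=1 (all 1) -> maybe => FALSE POSITIVE
query eel: checks bit1=1, bit4=1, bit6=1 (all 1) -> maybe => FALSE POSITIVE
False positives (alphabetical): cow eel

Answer: cow eel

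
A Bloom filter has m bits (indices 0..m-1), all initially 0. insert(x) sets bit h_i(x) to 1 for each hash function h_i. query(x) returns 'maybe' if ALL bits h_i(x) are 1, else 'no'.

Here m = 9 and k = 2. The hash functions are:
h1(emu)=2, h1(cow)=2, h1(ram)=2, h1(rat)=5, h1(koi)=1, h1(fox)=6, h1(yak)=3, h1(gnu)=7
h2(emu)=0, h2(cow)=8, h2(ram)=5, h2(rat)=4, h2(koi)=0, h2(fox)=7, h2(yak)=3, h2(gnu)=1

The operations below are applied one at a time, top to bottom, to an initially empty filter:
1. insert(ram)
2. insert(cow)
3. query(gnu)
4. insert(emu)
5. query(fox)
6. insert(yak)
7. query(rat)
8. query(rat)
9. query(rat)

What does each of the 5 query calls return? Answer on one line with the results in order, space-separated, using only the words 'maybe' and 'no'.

Answer: no no no no no

Derivation:
Start: bits=000000000
Op 1: insert ram -> sets bits 2 5 -> bits=001001000
Op 2: insert cow -> sets bits 2 8 -> bits=001001001
Op 3: query gnu -> checks bit1=0, bit7=0 (has a 0) -> no
Op 4: insert emu -> sets bits 0 2 -> bits=101001001
Op 5: query fox -> checks bit6=0, bit7=0 (has a 0) -> no
Op 6: insert yak -> sets bits 3 -> bits=101101001
Op 7: query rat -> checks bit4=0, bit5=1 (has a 0) -> no
Op 8: query rat -> checks bit4=0, bit5=1 (has a 0) -> no
Op 9: query rat -> checks bit4=0, bit5=1 (has a 0) -> no
Query results in order: no no no no no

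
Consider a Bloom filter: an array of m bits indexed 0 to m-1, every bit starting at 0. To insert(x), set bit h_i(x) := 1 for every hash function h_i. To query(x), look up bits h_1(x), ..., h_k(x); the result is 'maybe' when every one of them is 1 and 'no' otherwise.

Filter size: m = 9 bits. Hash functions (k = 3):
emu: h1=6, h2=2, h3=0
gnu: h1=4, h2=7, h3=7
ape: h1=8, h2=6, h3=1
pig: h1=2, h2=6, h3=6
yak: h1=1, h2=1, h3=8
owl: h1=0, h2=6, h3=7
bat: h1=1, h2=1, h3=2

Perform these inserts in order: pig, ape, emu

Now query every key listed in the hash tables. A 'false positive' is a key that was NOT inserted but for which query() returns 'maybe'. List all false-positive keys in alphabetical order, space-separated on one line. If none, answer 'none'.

Answer: bat yak

Derivation:
Start: bits=000000000
After insert 'pig': sets bits 2 6 -> bits=001000100
After insert 'ape': sets bits 1 6 8 -> bits=011000101
After insert 'emu': sets bits 0 2 6 -> bits=111000101
Not inserted: bat gnu owl yak — query each against bits=111000101:
query bat: checks bit1=1, bit2=1 (all 1) -> maybe => FALSE POSITIVE
query gnu: checks bit4=0, bit7=0 (has a 0) -> no => not a false positive
query owl: checks bit0=1, bit6=1, bit7=0 (has a 0) -> no => not a false positive
query yak: checks bit1=1, bit8=1 (all 1) -> maybe => FALSE POSITIVE
False positives (alphabetical): bat yak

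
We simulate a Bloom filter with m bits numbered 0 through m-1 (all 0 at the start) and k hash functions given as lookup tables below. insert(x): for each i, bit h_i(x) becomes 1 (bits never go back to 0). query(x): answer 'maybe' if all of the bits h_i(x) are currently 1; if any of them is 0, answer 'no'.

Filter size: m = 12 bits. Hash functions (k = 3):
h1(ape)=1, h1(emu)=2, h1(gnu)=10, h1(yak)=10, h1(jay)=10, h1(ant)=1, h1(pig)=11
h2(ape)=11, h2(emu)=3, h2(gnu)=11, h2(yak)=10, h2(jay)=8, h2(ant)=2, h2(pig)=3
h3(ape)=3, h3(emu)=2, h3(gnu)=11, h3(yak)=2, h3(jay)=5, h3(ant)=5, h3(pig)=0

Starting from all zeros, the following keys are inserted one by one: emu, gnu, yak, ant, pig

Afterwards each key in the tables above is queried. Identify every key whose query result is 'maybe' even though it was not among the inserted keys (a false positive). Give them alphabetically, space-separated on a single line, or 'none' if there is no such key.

Answer: ape

Derivation:
Start: bits=000000000000
After insert 'emu': sets bits 2 3 -> bits=001100000000
After insert 'gnu': sets bits 10 11 -> bits=001100000011
After insert 'yak': sets bits 2 10 -> bits=001100000011
After insert 'ant': sets bits 1 2 5 -> bits=011101000011
After insert 'pig': sets bits 0 3 11 -> bits=111101000011
Not inserted: ape jay — query each against bits=111101000011:
query ape: checks bit1=1, bit3=1, bit11=1 (all 1) -> maybe => FALSE POSITIVE
query jay: checks bit5=1, bit8=0, bit10=1 (has a 0) -> no => not a false positive
False positives (alphabetical): ape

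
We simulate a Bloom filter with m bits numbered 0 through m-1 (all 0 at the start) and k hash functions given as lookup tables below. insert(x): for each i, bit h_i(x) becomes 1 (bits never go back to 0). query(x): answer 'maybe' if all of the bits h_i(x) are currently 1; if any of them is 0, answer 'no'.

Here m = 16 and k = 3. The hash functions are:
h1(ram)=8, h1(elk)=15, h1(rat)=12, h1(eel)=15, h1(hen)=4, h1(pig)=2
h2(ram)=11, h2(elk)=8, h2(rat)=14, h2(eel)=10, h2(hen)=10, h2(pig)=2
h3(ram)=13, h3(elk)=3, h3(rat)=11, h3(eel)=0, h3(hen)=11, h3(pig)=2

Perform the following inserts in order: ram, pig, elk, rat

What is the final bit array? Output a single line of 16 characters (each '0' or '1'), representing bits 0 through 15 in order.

Start: bits=0000000000000000
After insert 'ram': sets bits 8 11 13 -> bits=0000000010010100
After insert 'pig': sets bits 2 -> bits=0010000010010100
After insert 'elk': sets bits 3 8 15 -> bits=0011000010010101
After insert 'rat': sets bits 11 12 14 -> bits=0011000010011111

Answer: 0011000010011111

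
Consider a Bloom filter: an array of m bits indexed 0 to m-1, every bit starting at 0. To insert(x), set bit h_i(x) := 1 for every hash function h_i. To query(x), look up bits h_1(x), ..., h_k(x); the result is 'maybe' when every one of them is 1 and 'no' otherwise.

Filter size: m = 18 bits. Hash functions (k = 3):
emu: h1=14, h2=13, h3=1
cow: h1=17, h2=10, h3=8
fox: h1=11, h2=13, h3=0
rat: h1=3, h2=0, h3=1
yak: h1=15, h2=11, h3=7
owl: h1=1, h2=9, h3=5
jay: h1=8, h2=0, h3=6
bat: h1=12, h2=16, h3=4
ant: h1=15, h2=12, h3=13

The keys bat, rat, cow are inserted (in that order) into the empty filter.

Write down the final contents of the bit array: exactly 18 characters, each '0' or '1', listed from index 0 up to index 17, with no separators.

Start: bits=000000000000000000
After insert 'bat': sets bits 4 12 16 -> bits=000010000000100010
After insert 'rat': sets bits 0 1 3 -> bits=110110000000100010
After insert 'cow': sets bits 8 10 17 -> bits=110110001010100011

Answer: 110110001010100011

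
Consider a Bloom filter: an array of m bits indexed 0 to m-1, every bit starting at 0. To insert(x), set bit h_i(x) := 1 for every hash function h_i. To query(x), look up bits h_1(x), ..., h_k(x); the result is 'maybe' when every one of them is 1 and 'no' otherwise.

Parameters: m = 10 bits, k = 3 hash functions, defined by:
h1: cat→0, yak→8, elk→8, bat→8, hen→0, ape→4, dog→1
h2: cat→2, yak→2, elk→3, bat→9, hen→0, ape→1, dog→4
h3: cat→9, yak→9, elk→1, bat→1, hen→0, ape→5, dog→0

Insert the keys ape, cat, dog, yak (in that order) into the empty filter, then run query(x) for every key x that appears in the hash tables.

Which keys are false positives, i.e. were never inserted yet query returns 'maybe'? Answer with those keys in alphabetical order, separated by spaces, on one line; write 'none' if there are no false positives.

Answer: bat hen

Derivation:
Start: bits=0000000000
After insert 'ape': sets bits 1 4 5 -> bits=0100110000
After insert 'cat': sets bits 0 2 9 -> bits=1110110001
After insert 'dog': sets bits 0 1 4 -> bits=1110110001
After insert 'yak': sets bits 2 8 9 -> bits=1110110011
Not inserted: bat elk hen — query each against bits=1110110011:
query bat: checks bit1=1, bit8=1, bit9=1 (all 1) -> maybe => FALSE POSITIVE
query elk: checks bit1=1, bit3=0, bit8=1 (has a 0) -> no => not a false positive
query hen: checks bit0=1 (all 1) -> maybe => FALSE POSITIVE
False positives (alphabetical): bat hen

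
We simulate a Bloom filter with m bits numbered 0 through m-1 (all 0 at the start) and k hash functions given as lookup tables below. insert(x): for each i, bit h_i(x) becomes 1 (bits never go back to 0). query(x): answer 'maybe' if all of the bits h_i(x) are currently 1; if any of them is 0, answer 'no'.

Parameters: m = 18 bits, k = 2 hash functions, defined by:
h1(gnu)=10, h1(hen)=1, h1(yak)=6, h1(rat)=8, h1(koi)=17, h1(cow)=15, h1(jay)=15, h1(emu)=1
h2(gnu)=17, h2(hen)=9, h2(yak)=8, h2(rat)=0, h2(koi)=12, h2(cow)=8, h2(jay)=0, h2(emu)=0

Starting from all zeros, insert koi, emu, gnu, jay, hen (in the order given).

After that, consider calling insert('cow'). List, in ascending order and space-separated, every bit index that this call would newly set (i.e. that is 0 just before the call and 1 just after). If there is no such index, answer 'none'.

Start: bits=000000000000000000
After insert 'koi': sets bits 12 17 -> bits=000000000000100001
After insert 'emu': sets bits 0 1 -> bits=110000000000100001
After insert 'gnu': sets bits 10 17 -> bits=110000000010100001
After insert 'jay': sets bits 0 15 -> bits=110000000010100101
After insert 'hen': sets bits 1 9 -> bits=110000000110100101
insert 'cow' would touch bits 8 15; currently bit8=0, bit15=1
Bits that are 0 among those (would change 0->1): 8

Answer: 8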